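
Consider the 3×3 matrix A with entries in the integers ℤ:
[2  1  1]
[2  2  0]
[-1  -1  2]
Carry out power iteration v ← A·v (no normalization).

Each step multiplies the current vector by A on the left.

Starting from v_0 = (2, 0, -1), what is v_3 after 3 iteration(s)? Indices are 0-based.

v_3 = (11, 40, -50)

v_0 = (2, 0, -1).
v_1 = A·v_0 = (3, 4, -4).
v_2 = A·v_1 = (6, 14, -15).
v_3 = A·v_2 = (11, 40, -50).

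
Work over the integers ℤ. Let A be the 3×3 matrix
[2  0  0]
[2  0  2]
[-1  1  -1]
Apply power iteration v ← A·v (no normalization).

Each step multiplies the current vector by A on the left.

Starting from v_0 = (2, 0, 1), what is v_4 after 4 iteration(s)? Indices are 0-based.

v_0 = (2, 0, 1).
v_1 = A·v_0 = (4, 6, -3).
v_2 = A·v_1 = (8, 2, 5).
v_3 = A·v_2 = (16, 26, -11).
v_4 = A·v_3 = (32, 10, 21).

v_4 = (32, 10, 21)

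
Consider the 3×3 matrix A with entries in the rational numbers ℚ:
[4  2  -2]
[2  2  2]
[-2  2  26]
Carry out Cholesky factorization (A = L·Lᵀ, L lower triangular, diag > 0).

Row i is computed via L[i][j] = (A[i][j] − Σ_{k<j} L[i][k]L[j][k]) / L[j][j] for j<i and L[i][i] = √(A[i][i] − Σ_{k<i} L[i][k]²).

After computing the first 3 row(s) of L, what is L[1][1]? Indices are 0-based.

L[1][1] = 1

Step 1: L[0][0] = √(4) = 2.
  L[1][0] = (2) / L[0][0] = 1.
Step 2: L[1][1] = √(1) = 1.
  L[2][0] = (-2) / L[0][0] = -1.
  L[2][1] = (3) / L[1][1] = 3.
Step 3: L[2][2] = √(16) = 4.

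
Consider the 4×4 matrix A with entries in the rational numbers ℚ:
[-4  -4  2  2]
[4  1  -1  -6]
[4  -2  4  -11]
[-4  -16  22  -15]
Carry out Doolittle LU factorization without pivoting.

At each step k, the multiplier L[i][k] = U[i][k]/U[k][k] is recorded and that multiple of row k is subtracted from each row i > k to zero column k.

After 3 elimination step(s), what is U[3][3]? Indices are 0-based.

U[3][3] = 3

[col 0] pivot -4
  R1 -= -1*R0 → (0, -3, 1, -4)  (L[1][0] := -1)
  R2 -= -1*R0 → (0, -6, 6, -9)  (L[2][0] := -1)
  R3 -= 1*R0 → (0, -12, 20, -17)  (L[3][0] := 1)
[col 1] pivot -3
  R2 -= 2*R1 → (0, 0, 4, -1)  (L[2][1] := 2)
  R3 -= 4*R1 → (0, 0, 16, -1)  (L[3][1] := 4)
[col 2] pivot 4
  R3 -= 4*R2 → (0, 0, 0, 3)  (L[3][2] := 4)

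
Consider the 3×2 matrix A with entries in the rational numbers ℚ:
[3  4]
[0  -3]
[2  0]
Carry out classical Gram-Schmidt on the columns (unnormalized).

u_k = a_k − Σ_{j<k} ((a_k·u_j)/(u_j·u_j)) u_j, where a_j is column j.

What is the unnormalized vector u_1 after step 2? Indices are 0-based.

Step 1: u_0 = a_0 = (3, 0, 2).
Step 2: u_1 = a_1 − (12/13)·u_0 = (16/13, -3, -24/13).

u_1 = (16/13, -3, -24/13)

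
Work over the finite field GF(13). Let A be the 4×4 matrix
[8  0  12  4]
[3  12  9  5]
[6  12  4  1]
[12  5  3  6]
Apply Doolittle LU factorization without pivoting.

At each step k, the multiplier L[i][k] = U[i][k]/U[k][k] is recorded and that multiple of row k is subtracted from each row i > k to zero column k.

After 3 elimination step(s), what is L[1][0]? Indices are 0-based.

Step 1: pivot at (0,0) is 8.
  row1 ← row1 − (2)·row0  ⇒  L[1][0]=2, U row1=(0, 12, 11, 10)
  row2 ← row2 − (4)·row0  ⇒  L[2][0]=4, U row2=(0, 12, 8, 11)
  row3 ← row3 − (8)·row0  ⇒  L[3][0]=8, U row3=(0, 5, 11, 0)
Step 2: pivot at (1,1) is 12.
  row2 ← row2 − (1)·row1  ⇒  L[2][1]=1, U row2=(0, 0, 10, 1)
  row3 ← row3 − (8)·row1  ⇒  L[3][1]=8, U row3=(0, 0, 1, 11)
Step 3: pivot at (2,2) is 10.
  row3 ← row3 − (4)·row2  ⇒  L[3][2]=4, U row3=(0, 0, 0, 7)

L[1][0] = 2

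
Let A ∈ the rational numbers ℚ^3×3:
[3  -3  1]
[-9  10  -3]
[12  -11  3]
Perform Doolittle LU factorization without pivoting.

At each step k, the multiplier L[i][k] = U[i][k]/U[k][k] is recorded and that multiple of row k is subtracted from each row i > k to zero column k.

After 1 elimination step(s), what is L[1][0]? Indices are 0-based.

L[1][0] = -3

k=0: U[0][0]=3
  eliminate (1,0): mult=-3, new row 1: (0, 1, 0); set L[1][0]=-3
  eliminate (2,0): mult=4, new row 2: (0, 1, -1); set L[2][0]=4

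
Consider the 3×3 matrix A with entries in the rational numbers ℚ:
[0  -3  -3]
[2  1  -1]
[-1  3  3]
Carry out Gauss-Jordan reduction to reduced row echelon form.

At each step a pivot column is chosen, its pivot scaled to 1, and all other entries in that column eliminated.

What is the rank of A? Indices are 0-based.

[1] R0 <-> R1
[1] R0 /= 2  ⇒  (1, 1/2, -1/2)
     R2 -= -1·R0  ⇒  (0, 7/2, 5/2)
[2] R1 /= -3  ⇒  (0, 1, 1)
     R0 -= 1/2·R1  ⇒  (1, 0, -1)
     R2 -= 7/2·R1  ⇒  (0, 0, -1)
[3] R2 /= -1  ⇒  (0, 0, 1)
     R0 -= -1·R2  ⇒  (1, 0, 0)
     R1 -= 1·R2  ⇒  (0, 1, 0)

rank = 3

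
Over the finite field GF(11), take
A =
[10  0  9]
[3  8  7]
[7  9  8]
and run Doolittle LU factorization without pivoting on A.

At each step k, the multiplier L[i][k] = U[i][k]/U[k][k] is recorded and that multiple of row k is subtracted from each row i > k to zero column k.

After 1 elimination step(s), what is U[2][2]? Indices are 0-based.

U[2][2] = 5

Step 1: pivot at (0,0) is 10.
  row1 ← row1 − (8)·row0  ⇒  L[1][0]=8, U row1=(0, 8, 1)
  row2 ← row2 − (4)·row0  ⇒  L[2][0]=4, U row2=(0, 9, 5)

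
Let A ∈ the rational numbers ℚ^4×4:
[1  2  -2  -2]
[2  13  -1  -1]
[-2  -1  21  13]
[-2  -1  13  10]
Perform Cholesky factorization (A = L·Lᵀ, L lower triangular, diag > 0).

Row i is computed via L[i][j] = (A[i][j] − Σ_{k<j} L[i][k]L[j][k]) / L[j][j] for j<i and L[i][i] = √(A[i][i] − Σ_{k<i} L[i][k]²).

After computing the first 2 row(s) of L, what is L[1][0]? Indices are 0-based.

L[1][0] = 2

Step 1: L[0][0] = √(1) = 1.
  L[1][0] = (2) / L[0][0] = 2.
Step 2: L[1][1] = √(9) = 3.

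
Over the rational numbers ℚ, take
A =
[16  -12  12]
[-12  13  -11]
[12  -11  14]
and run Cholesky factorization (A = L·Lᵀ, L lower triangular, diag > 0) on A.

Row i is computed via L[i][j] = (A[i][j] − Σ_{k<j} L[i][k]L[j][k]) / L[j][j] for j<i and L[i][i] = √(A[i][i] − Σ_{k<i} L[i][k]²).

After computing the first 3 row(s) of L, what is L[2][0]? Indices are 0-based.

Step 1: L[0][0] = √(16) = 4.
  L[1][0] = (-12) / L[0][0] = -3.
Step 2: L[1][1] = √(4) = 2.
  L[2][0] = (12) / L[0][0] = 3.
  L[2][1] = (-2) / L[1][1] = -1.
Step 3: L[2][2] = √(4) = 2.

L[2][0] = 3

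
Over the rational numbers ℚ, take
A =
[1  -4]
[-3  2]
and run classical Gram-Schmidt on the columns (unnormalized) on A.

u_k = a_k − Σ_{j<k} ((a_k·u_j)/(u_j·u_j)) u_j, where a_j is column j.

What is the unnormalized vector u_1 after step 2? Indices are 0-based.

Step 1: u_0 = a_0 = (1, -3).
Step 2: u_1 = a_1 − (-1)·u_0 = (-3, -1).

u_1 = (-3, -1)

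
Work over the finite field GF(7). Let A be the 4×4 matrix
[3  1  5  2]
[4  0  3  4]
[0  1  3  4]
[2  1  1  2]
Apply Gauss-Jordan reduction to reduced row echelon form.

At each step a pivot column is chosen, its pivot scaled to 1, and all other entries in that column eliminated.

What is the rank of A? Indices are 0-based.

step 1: normalize row 0 (÷3) = (1, 5, 4, 3)
  row 1: subtract 4×row0 = (0, 1, 1, 6)
  row 3: subtract 2×row0 = (0, 5, 0, 3)
step 2: normalize row 1 (÷1) = (0, 1, 1, 6)
  row 0: subtract 5×row1 = (1, 0, 6, 1)
  row 2: subtract 1×row1 = (0, 0, 2, 5)
  row 3: subtract 5×row1 = (0, 0, 2, 1)
step 3: normalize row 2 (÷2) = (0, 0, 1, 6)
  row 0: subtract 6×row2 = (1, 0, 0, 0)
  row 1: subtract 1×row2 = (0, 1, 0, 0)
  row 3: subtract 2×row2 = (0, 0, 0, 3)
step 4: normalize row 3 (÷3) = (0, 0, 0, 1)
  row 2: subtract 6×row3 = (0, 0, 1, 0)

rank = 4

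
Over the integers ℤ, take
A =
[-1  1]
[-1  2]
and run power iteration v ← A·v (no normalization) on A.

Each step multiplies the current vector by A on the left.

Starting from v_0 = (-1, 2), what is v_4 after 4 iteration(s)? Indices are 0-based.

v_4 = (7, 19)

v_0 = (-1, 2).
v_1 = A·v_0 = (3, 5).
v_2 = A·v_1 = (2, 7).
v_3 = A·v_2 = (5, 12).
v_4 = A·v_3 = (7, 19).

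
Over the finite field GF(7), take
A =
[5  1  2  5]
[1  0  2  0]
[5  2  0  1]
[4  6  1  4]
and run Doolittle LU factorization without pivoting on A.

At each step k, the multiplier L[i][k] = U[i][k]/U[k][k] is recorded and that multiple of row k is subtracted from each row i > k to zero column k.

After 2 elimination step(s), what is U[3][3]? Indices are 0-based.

U[3][3] = 2

[col 0] pivot 5
  R1 -= 3*R0 → (0, 4, 3, 6)  (L[1][0] := 3)
  R2 -= 1*R0 → (0, 1, 5, 3)  (L[2][0] := 1)
  R3 -= 5*R0 → (0, 1, 5, 0)  (L[3][0] := 5)
[col 1] pivot 4
  R2 -= 2*R1 → (0, 0, 6, 5)  (L[2][1] := 2)
  R3 -= 2*R1 → (0, 0, 6, 2)  (L[3][1] := 2)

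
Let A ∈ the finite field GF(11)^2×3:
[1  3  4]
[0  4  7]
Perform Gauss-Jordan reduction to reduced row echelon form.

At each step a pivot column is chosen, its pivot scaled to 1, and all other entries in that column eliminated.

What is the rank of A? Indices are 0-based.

rank = 2

pivot(0,0)=1: scale R0 → (1, 3, 4)
pivot(1,1)=4: scale R1 → (0, 1, 10)
  clear (0,1): R0 −= (3)R1 → (1, 0, 7)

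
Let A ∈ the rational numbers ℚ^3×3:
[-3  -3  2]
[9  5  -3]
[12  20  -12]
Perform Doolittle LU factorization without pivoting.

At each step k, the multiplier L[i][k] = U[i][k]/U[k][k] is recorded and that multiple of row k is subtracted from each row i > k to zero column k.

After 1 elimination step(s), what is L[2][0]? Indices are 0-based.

L[2][0] = -4

Step 1: pivot at (0,0) is -3.
  row1 ← row1 − (-3)·row0  ⇒  L[1][0]=-3, U row1=(0, -4, 3)
  row2 ← row2 − (-4)·row0  ⇒  L[2][0]=-4, U row2=(0, 8, -4)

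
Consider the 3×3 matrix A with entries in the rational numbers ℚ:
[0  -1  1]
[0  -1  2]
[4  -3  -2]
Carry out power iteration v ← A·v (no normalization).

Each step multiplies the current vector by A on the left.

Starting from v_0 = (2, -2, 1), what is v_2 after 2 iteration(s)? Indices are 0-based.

v_0 = (2, -2, 1).
v_1 = A·v_0 = (3, 4, 12).
v_2 = A·v_1 = (8, 20, -24).

v_2 = (8, 20, -24)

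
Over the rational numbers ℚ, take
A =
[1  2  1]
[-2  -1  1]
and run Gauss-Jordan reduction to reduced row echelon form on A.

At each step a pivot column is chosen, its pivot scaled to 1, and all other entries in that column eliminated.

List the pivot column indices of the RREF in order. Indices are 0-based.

step 1: normalize row 0 (÷1) = (1, 2, 1)
  row 1: subtract -2×row0 = (0, 3, 3)
step 2: normalize row 1 (÷3) = (0, 1, 1)
  row 0: subtract 2×row1 = (1, 0, -1)

pivot columns: 0, 1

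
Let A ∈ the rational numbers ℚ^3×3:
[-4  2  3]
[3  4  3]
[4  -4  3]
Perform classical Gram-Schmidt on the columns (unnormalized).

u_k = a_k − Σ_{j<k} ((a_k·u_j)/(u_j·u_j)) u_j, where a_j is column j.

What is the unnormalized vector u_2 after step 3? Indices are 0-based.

u_2 = (406/111, 116/111, 319/111)

Step 1: u_0 = a_0 = (-4, 3, 4).
Step 2: u_1 = a_1 − (-12/41)·u_0 = (34/41, 200/41, -116/41).
Step 3: u_2 = a_2 − (9/41)·u_0 − (59/222)·u_1 = (406/111, 116/111, 319/111).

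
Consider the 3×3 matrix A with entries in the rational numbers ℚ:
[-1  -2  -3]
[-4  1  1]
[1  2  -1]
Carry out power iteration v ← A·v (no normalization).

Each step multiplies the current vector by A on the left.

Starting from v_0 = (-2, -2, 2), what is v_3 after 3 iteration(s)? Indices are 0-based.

v_3 = (-80, -8, -16)

v_0 = (-2, -2, 2).
v_1 = A·v_0 = (0, 8, -8).
v_2 = A·v_1 = (8, 0, 24).
v_3 = A·v_2 = (-80, -8, -16).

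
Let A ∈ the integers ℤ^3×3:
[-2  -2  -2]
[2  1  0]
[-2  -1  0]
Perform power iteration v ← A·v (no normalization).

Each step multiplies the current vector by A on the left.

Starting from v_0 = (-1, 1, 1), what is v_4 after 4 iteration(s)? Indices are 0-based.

v_0 = (-1, 1, 1).
v_1 = A·v_0 = (-2, -1, 1).
v_2 = A·v_1 = (4, -5, 5).
v_3 = A·v_2 = (-8, 3, -3).
v_4 = A·v_3 = (16, -13, 13).

v_4 = (16, -13, 13)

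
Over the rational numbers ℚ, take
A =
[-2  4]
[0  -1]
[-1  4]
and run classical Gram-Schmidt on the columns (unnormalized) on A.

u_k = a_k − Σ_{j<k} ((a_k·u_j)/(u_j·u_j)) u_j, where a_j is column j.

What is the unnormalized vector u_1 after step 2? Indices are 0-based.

Step 1: u_0 = a_0 = (-2, 0, -1).
Step 2: u_1 = a_1 − (-12/5)·u_0 = (-4/5, -1, 8/5).

u_1 = (-4/5, -1, 8/5)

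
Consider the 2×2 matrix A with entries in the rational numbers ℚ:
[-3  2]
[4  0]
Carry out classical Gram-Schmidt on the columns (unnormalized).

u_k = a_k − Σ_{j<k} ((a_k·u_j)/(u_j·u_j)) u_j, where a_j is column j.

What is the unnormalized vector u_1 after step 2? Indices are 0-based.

Step 1: u_0 = a_0 = (-3, 4).
Step 2: u_1 = a_1 − (-6/25)·u_0 = (32/25, 24/25).

u_1 = (32/25, 24/25)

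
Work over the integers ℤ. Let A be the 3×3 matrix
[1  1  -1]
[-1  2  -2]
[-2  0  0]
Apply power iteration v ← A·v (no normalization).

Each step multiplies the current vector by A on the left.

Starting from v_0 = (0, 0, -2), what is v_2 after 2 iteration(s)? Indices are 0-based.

v_2 = (6, 6, -4)

v_0 = (0, 0, -2).
v_1 = A·v_0 = (2, 4, 0).
v_2 = A·v_1 = (6, 6, -4).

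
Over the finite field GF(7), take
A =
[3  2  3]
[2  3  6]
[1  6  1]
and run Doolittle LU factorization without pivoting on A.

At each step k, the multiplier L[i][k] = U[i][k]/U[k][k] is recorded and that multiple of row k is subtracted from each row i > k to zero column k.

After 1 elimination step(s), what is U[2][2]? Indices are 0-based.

Step 1: pivot at (0,0) is 3.
  row1 ← row1 − (3)·row0  ⇒  L[1][0]=3, U row1=(0, 4, 4)
  row2 ← row2 − (5)·row0  ⇒  L[2][0]=5, U row2=(0, 3, 0)

U[2][2] = 0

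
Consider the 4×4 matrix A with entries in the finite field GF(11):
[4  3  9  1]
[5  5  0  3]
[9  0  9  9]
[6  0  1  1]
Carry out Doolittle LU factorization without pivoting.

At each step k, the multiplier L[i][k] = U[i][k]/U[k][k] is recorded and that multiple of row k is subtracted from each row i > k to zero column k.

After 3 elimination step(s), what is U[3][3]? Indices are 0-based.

U[3][3] = 9

Step 1: pivot at (0,0) is 4.
  row1 ← row1 − (4)·row0  ⇒  L[1][0]=4, U row1=(0, 4, 8, 10)
  row2 ← row2 − (5)·row0  ⇒  L[2][0]=5, U row2=(0, 7, 8, 4)
  row3 ← row3 − (7)·row0  ⇒  L[3][0]=7, U row3=(0, 1, 4, 5)
Step 2: pivot at (1,1) is 4.
  row2 ← row2 − (10)·row1  ⇒  L[2][1]=10, U row2=(0, 0, 5, 3)
  row3 ← row3 − (3)·row1  ⇒  L[3][1]=3, U row3=(0, 0, 2, 8)
Step 3: pivot at (2,2) is 5.
  row3 ← row3 − (7)·row2  ⇒  L[3][2]=7, U row3=(0, 0, 0, 9)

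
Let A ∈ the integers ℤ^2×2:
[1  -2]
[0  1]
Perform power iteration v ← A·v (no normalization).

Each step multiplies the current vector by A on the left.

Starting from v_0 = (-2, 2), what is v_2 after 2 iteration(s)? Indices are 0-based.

v_2 = (-10, 2)

v_0 = (-2, 2).
v_1 = A·v_0 = (-6, 2).
v_2 = A·v_1 = (-10, 2).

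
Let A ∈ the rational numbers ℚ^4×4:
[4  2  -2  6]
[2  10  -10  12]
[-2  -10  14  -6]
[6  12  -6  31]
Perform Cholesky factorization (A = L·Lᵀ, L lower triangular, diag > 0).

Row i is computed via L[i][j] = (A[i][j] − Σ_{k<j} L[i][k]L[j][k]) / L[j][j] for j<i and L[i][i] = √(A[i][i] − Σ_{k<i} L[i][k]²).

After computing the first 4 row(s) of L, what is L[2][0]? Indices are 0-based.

Step 1: L[0][0] = √(4) = 2.
  L[1][0] = (2) / L[0][0] = 1.
Step 2: L[1][1] = √(9) = 3.
  L[2][0] = (-2) / L[0][0] = -1.
  L[2][1] = (-9) / L[1][1] = -3.
Step 3: L[2][2] = √(4) = 2.
  L[3][0] = (6) / L[0][0] = 3.
  L[3][1] = (9) / L[1][1] = 3.
  L[3][2] = (6) / L[2][2] = 3.
Step 4: L[3][3] = √(4) = 2.

L[2][0] = -1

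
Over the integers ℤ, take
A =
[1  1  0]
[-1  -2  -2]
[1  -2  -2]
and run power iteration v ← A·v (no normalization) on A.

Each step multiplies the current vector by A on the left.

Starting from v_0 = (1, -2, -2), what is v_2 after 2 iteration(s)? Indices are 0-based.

v_0 = (1, -2, -2).
v_1 = A·v_0 = (-1, 7, 9).
v_2 = A·v_1 = (6, -31, -33).

v_2 = (6, -31, -33)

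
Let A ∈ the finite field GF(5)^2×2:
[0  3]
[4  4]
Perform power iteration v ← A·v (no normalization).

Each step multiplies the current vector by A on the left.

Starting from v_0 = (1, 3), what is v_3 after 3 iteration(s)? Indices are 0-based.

v_3 = (0, 2)

v_0 = (1, 3).
v_1 = A·v_0 = (4, 1).
v_2 = A·v_1 = (3, 0).
v_3 = A·v_2 = (0, 2).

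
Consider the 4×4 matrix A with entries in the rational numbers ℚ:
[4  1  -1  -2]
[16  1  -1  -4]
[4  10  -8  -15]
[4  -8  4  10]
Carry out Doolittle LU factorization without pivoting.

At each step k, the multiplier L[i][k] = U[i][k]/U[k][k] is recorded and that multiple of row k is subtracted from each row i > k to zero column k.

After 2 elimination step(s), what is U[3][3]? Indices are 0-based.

U[3][3] = 0

[col 0] pivot 4
  R1 -= 4*R0 → (0, -3, 3, 4)  (L[1][0] := 4)
  R2 -= 1*R0 → (0, 9, -7, -13)  (L[2][0] := 1)
  R3 -= 1*R0 → (0, -9, 5, 12)  (L[3][0] := 1)
[col 1] pivot -3
  R2 -= -3*R1 → (0, 0, 2, -1)  (L[2][1] := -3)
  R3 -= 3*R1 → (0, 0, -4, 0)  (L[3][1] := 3)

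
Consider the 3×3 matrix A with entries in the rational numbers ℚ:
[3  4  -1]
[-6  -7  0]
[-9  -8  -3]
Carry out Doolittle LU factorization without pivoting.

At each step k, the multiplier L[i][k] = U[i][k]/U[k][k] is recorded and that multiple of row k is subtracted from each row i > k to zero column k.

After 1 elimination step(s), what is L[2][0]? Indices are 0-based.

L[2][0] = -3

k=0: U[0][0]=3
  eliminate (1,0): mult=-2, new row 1: (0, 1, -2); set L[1][0]=-2
  eliminate (2,0): mult=-3, new row 2: (0, 4, -6); set L[2][0]=-3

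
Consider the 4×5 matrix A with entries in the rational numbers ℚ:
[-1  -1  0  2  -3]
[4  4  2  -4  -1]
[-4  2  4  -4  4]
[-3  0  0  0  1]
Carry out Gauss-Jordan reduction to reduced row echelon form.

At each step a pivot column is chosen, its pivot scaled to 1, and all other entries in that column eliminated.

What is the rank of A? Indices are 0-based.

rank = 4

step 1: normalize row 0 (÷-1) = (1, 1, 0, -2, 3)
  row 1: subtract 4×row0 = (0, 0, 2, 4, -13)
  row 2: subtract -4×row0 = (0, 6, 4, -12, 16)
  row 3: subtract -3×row0 = (0, 3, 0, -6, 10)
step 2: exchange rows 1,2
step 2: normalize row 1 (÷6) = (0, 1, 2/3, -2, 8/3)
  row 0: subtract 1×row1 = (1, 0, -2/3, 0, 1/3)
  row 3: subtract 3×row1 = (0, 0, -2, 0, 2)
step 3: normalize row 2 (÷2) = (0, 0, 1, 2, -13/2)
  row 0: subtract -2/3×row2 = (1, 0, 0, 4/3, -4)
  row 1: subtract 2/3×row2 = (0, 1, 0, -10/3, 7)
  row 3: subtract -2×row2 = (0, 0, 0, 4, -11)
step 4: normalize row 3 (÷4) = (0, 0, 0, 1, -11/4)
  row 0: subtract 4/3×row3 = (1, 0, 0, 0, -1/3)
  row 1: subtract -10/3×row3 = (0, 1, 0, 0, -13/6)
  row 2: subtract 2×row3 = (0, 0, 1, 0, -1)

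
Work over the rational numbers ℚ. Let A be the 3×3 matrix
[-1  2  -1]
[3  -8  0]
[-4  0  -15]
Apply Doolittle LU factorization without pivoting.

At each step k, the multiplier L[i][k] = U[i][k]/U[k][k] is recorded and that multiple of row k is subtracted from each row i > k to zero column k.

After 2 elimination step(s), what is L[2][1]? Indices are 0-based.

Step 1: pivot at (0,0) is -1.
  row1 ← row1 − (-3)·row0  ⇒  L[1][0]=-3, U row1=(0, -2, -3)
  row2 ← row2 − (4)·row0  ⇒  L[2][0]=4, U row2=(0, -8, -11)
Step 2: pivot at (1,1) is -2.
  row2 ← row2 − (4)·row1  ⇒  L[2][1]=4, U row2=(0, 0, 1)

L[2][1] = 4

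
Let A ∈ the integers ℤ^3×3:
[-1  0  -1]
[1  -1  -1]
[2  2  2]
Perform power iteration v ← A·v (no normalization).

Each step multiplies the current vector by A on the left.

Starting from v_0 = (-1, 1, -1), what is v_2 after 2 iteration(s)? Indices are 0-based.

v_0 = (-1, 1, -1).
v_1 = A·v_0 = (2, -1, -2).
v_2 = A·v_1 = (0, 5, -2).

v_2 = (0, 5, -2)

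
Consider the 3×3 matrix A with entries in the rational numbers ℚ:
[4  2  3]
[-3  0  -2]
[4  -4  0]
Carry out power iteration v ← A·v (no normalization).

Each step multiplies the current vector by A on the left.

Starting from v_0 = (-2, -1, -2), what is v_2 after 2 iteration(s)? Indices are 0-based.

v_2 = (-56, 56, -104)

v_0 = (-2, -1, -2).
v_1 = A·v_0 = (-16, 10, -4).
v_2 = A·v_1 = (-56, 56, -104).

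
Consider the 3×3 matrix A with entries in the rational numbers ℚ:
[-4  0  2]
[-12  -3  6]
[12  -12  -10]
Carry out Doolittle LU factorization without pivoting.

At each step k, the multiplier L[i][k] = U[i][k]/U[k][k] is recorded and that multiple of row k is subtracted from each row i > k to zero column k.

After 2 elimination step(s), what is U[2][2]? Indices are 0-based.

U[2][2] = -4

Step 1: pivot at (0,0) is -4.
  row1 ← row1 − (3)·row0  ⇒  L[1][0]=3, U row1=(0, -3, 0)
  row2 ← row2 − (-3)·row0  ⇒  L[2][0]=-3, U row2=(0, -12, -4)
Step 2: pivot at (1,1) is -3.
  row2 ← row2 − (4)·row1  ⇒  L[2][1]=4, U row2=(0, 0, -4)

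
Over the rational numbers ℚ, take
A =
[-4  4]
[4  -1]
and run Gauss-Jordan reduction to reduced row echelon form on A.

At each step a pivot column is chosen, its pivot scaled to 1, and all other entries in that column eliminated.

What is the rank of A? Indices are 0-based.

pivot(0,0)=-4: scale R0 → (1, -1)
  clear (1,0): R1 −= (4)R0 → (0, 3)
pivot(1,1)=3: scale R1 → (0, 1)
  clear (0,1): R0 −= (-1)R1 → (1, 0)

rank = 2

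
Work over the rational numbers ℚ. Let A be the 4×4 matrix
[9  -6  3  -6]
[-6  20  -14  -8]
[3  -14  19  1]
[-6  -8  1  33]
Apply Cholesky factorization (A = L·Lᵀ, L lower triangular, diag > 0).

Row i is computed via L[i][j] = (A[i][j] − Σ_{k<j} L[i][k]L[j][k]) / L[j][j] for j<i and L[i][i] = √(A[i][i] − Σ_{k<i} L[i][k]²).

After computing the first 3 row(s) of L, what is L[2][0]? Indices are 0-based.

Step 1: L[0][0] = √(9) = 3.
  L[1][0] = (-6) / L[0][0] = -2.
Step 2: L[1][1] = √(16) = 4.
  L[2][0] = (3) / L[0][0] = 1.
  L[2][1] = (-12) / L[1][1] = -3.
Step 3: L[2][2] = √(9) = 3.

L[2][0] = 1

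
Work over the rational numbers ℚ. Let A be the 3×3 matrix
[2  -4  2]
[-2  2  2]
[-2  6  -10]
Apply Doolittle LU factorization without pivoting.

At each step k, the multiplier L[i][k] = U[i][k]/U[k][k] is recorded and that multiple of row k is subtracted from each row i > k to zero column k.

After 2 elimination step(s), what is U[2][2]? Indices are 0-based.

U[2][2] = -4

Step 1: pivot at (0,0) is 2.
  row1 ← row1 − (-1)·row0  ⇒  L[1][0]=-1, U row1=(0, -2, 4)
  row2 ← row2 − (-1)·row0  ⇒  L[2][0]=-1, U row2=(0, 2, -8)
Step 2: pivot at (1,1) is -2.
  row2 ← row2 − (-1)·row1  ⇒  L[2][1]=-1, U row2=(0, 0, -4)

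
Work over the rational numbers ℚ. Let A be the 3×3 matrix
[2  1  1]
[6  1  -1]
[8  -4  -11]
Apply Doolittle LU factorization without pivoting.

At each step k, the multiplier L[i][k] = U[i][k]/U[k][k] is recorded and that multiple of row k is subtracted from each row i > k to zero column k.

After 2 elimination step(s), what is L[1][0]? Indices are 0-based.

k=0: U[0][0]=2
  eliminate (1,0): mult=3, new row 1: (0, -2, -4); set L[1][0]=3
  eliminate (2,0): mult=4, new row 2: (0, -8, -15); set L[2][0]=4
k=1: U[1][1]=-2
  eliminate (2,1): mult=4, new row 2: (0, 0, 1); set L[2][1]=4

L[1][0] = 3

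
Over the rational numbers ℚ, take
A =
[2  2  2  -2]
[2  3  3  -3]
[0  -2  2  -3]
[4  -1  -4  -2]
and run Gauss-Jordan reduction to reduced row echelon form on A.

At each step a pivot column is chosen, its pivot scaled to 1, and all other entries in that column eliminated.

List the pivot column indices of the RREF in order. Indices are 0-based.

pivot(0,0)=2: scale R0 → (1, 1, 1, -1)
  clear (1,0): R1 −= (2)R0 → (0, 1, 1, -1)
  clear (3,0): R3 −= (4)R0 → (0, -5, -8, 2)
pivot(1,1)=1: scale R1 → (0, 1, 1, -1)
  clear (0,1): R0 −= (1)R1 → (1, 0, 0, 0)
  clear (2,1): R2 −= (-2)R1 → (0, 0, 4, -5)
  clear (3,1): R3 −= (-5)R1 → (0, 0, -3, -3)
pivot(2,2)=4: scale R2 → (0, 0, 1, -5/4)
  clear (1,2): R1 −= (1)R2 → (0, 1, 0, 1/4)
  clear (3,2): R3 −= (-3)R2 → (0, 0, 0, -27/4)
pivot(3,3)=-27/4: scale R3 → (0, 0, 0, 1)
  clear (1,3): R1 −= (1/4)R3 → (0, 1, 0, 0)
  clear (2,3): R2 −= (-5/4)R3 → (0, 0, 1, 0)

pivot columns: 0, 1, 2, 3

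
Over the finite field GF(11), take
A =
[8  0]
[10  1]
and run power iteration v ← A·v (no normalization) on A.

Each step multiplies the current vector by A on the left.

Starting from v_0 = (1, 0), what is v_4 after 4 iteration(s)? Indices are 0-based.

v_0 = (1, 0).
v_1 = A·v_0 = (8, 10).
v_2 = A·v_1 = (9, 2).
v_3 = A·v_2 = (6, 4).
v_4 = A·v_3 = (4, 9).

v_4 = (4, 9)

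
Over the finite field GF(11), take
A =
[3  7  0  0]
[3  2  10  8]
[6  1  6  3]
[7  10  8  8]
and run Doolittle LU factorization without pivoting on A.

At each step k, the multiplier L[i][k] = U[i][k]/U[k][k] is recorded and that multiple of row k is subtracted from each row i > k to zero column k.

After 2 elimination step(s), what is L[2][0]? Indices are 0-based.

L[2][0] = 2

k=0: U[0][0]=3
  eliminate (1,0): mult=1, new row 1: (0, 6, 10, 8); set L[1][0]=1
  eliminate (2,0): mult=2, new row 2: (0, 9, 6, 3); set L[2][0]=2
  eliminate (3,0): mult=6, new row 3: (0, 1, 8, 8); set L[3][0]=6
k=1: U[1][1]=6
  eliminate (2,1): mult=7, new row 2: (0, 0, 2, 2); set L[2][1]=7
  eliminate (3,1): mult=2, new row 3: (0, 0, 10, 3); set L[3][1]=2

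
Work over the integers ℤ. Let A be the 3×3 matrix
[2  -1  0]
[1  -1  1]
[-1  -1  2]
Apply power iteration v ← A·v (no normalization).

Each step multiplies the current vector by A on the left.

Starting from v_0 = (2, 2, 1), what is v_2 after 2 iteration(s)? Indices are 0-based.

v_0 = (2, 2, 1).
v_1 = A·v_0 = (2, 1, -2).
v_2 = A·v_1 = (3, -1, -7).

v_2 = (3, -1, -7)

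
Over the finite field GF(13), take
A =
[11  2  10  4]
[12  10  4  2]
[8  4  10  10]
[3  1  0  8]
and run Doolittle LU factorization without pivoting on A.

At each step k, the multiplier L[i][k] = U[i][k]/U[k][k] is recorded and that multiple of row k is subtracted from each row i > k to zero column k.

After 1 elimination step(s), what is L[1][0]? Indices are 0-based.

Step 1: pivot at (0,0) is 11.
  row1 ← row1 − (7)·row0  ⇒  L[1][0]=7, U row1=(0, 9, 12, 0)
  row2 ← row2 − (9)·row0  ⇒  L[2][0]=9, U row2=(0, 12, 11, 0)
  row3 ← row3 − (5)·row0  ⇒  L[3][0]=5, U row3=(0, 4, 2, 1)

L[1][0] = 7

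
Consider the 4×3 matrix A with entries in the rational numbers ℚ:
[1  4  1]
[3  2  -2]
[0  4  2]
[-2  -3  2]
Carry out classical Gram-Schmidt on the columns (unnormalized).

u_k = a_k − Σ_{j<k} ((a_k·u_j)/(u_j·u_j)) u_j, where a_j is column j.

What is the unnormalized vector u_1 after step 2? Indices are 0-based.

Step 1: u_0 = a_0 = (1, 3, 0, -2).
Step 2: u_1 = a_1 − (8/7)·u_0 = (20/7, -10/7, 4, -5/7).

u_1 = (20/7, -10/7, 4, -5/7)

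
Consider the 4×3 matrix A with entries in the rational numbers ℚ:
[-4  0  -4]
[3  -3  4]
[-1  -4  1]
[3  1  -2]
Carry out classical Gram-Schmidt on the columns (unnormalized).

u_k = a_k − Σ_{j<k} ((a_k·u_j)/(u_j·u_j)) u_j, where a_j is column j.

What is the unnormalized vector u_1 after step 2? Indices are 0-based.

u_1 = (-8/35, -99/35, -142/35, 41/35)

Step 1: u_0 = a_0 = (-4, 3, -1, 3).
Step 2: u_1 = a_1 − (-2/35)·u_0 = (-8/35, -99/35, -142/35, 41/35).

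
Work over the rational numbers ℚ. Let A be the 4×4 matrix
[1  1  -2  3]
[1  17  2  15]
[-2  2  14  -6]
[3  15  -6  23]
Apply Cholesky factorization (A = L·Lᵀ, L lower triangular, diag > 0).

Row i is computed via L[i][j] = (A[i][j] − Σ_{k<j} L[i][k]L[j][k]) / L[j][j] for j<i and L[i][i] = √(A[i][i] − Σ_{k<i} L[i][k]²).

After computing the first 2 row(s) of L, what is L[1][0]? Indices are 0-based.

Step 1: L[0][0] = √(1) = 1.
  L[1][0] = (1) / L[0][0] = 1.
Step 2: L[1][1] = √(16) = 4.

L[1][0] = 1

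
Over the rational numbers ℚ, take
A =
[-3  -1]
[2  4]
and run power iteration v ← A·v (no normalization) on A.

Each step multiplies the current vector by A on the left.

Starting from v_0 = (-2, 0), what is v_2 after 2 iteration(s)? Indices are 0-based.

v_0 = (-2, 0).
v_1 = A·v_0 = (6, -4).
v_2 = A·v_1 = (-14, -4).

v_2 = (-14, -4)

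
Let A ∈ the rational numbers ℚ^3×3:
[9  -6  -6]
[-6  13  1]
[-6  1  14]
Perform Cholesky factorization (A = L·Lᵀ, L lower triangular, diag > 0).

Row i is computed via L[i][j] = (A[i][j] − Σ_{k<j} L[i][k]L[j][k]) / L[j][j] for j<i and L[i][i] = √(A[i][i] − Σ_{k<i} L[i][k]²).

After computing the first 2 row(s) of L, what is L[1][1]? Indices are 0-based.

L[1][1] = 3

Step 1: L[0][0] = √(9) = 3.
  L[1][0] = (-6) / L[0][0] = -2.
Step 2: L[1][1] = √(9) = 3.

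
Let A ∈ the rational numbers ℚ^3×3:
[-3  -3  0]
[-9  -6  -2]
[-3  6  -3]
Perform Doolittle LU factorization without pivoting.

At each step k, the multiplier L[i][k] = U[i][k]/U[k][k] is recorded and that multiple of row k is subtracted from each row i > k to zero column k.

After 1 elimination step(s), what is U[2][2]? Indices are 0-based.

U[2][2] = -3

[col 0] pivot -3
  R1 -= 3*R0 → (0, 3, -2)  (L[1][0] := 3)
  R2 -= 1*R0 → (0, 9, -3)  (L[2][0] := 1)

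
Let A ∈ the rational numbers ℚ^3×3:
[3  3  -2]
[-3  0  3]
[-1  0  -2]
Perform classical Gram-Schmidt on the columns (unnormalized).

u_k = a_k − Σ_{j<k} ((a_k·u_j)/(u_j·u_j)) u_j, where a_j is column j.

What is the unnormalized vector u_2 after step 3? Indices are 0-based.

u_2 = (0, 9/10, -27/10)

Step 1: u_0 = a_0 = (3, -3, -1).
Step 2: u_1 = a_1 − (9/19)·u_0 = (30/19, 27/19, 9/19).
Step 3: u_2 = a_2 − (-13/19)·u_0 − (1/30)·u_1 = (0, 9/10, -27/10).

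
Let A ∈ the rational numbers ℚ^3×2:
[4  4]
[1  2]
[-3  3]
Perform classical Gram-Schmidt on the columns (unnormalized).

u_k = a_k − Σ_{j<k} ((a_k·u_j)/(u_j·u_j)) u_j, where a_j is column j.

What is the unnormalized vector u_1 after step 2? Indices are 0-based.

Step 1: u_0 = a_0 = (4, 1, -3).
Step 2: u_1 = a_1 − (9/26)·u_0 = (34/13, 43/26, 105/26).

u_1 = (34/13, 43/26, 105/26)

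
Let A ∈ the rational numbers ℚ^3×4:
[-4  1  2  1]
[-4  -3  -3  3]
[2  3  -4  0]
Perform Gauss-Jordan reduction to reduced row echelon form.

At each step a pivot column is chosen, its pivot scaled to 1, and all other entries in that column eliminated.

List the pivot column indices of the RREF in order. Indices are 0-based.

pivot columns: 0, 1, 2

pivot(0,0)=-4: scale R0 → (1, -1/4, -1/2, -1/4)
  clear (1,0): R1 −= (-4)R0 → (0, -4, -5, 2)
  clear (2,0): R2 −= (2)R0 → (0, 7/2, -3, 1/2)
pivot(1,1)=-4: scale R1 → (0, 1, 5/4, -1/2)
  clear (0,1): R0 −= (-1/4)R1 → (1, 0, -3/16, -3/8)
  clear (2,1): R2 −= (7/2)R1 → (0, 0, -59/8, 9/4)
pivot(2,2)=-59/8: scale R2 → (0, 0, 1, -18/59)
  clear (0,2): R0 −= (-3/16)R2 → (1, 0, 0, -51/118)
  clear (1,2): R1 −= (5/4)R2 → (0, 1, 0, -7/59)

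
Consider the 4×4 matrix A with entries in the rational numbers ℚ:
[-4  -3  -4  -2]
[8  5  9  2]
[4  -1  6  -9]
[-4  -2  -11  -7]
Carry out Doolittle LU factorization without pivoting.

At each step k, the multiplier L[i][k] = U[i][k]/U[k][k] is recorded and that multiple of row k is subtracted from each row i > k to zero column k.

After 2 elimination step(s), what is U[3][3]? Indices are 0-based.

U[3][3] = -7

[col 0] pivot -4
  R1 -= -2*R0 → (0, -1, 1, -2)  (L[1][0] := -2)
  R2 -= -1*R0 → (0, -4, 2, -11)  (L[2][0] := -1)
  R3 -= 1*R0 → (0, 1, -7, -5)  (L[3][0] := 1)
[col 1] pivot -1
  R2 -= 4*R1 → (0, 0, -2, -3)  (L[2][1] := 4)
  R3 -= -1*R1 → (0, 0, -6, -7)  (L[3][1] := -1)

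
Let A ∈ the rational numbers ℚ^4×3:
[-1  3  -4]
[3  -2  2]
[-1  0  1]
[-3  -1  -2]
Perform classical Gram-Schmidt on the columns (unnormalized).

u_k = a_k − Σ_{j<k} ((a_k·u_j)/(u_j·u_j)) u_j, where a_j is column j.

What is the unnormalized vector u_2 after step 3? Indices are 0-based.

Step 1: u_0 = a_0 = (-1, 3, -1, -3).
Step 2: u_1 = a_1 − (-3/10)·u_0 = (27/10, -11/10, -3/10, -19/10).
Step 3: u_2 = a_2 − (3/4)·u_0 − (-95/122)·u_1 = (-70/61, -135/122, 185/122, -75/61).

u_2 = (-70/61, -135/122, 185/122, -75/61)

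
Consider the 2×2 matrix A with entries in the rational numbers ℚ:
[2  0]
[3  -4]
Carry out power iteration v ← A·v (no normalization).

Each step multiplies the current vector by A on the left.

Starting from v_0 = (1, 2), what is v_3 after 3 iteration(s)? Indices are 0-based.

v_3 = (8, -92)

v_0 = (1, 2).
v_1 = A·v_0 = (2, -5).
v_2 = A·v_1 = (4, 26).
v_3 = A·v_2 = (8, -92).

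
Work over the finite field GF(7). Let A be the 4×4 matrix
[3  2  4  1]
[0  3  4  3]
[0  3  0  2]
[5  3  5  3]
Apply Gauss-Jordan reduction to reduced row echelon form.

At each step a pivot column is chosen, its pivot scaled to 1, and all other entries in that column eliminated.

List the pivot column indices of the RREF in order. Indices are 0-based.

step 1: normalize row 0 (÷3) = (1, 3, 6, 5)
  row 3: subtract 5×row0 = (0, 2, 3, 6)
step 2: normalize row 1 (÷3) = (0, 1, 6, 1)
  row 0: subtract 3×row1 = (1, 0, 2, 2)
  row 2: subtract 3×row1 = (0, 0, 3, 6)
  row 3: subtract 2×row1 = (0, 0, 5, 4)
step 3: normalize row 2 (÷3) = (0, 0, 1, 2)
  row 0: subtract 2×row2 = (1, 0, 0, 5)
  row 1: subtract 6×row2 = (0, 1, 0, 3)
  row 3: subtract 5×row2 = (0, 0, 0, 1)
step 4: normalize row 3 (÷1) = (0, 0, 0, 1)
  row 0: subtract 5×row3 = (1, 0, 0, 0)
  row 1: subtract 3×row3 = (0, 1, 0, 0)
  row 2: subtract 2×row3 = (0, 0, 1, 0)

pivot columns: 0, 1, 2, 3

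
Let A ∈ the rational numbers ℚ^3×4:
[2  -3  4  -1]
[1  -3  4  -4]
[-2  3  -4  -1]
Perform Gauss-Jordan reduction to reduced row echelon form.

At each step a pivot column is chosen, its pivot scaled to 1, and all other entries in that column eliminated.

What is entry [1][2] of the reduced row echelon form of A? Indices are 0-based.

M[1][2] = -4/3

[1] R0 /= 2  ⇒  (1, -3/2, 2, -1/2)
     R1 -= 1·R0  ⇒  (0, -3/2, 2, -7/2)
     R2 -= -2·R0  ⇒  (0, 0, 0, -2)
[2] R1 /= -3/2  ⇒  (0, 1, -4/3, 7/3)
     R0 -= -3/2·R1  ⇒  (1, 0, 0, 3)
column 2 empty below row 2
[3] R2 /= -2  ⇒  (0, 0, 0, 1)
     R0 -= 3·R2  ⇒  (1, 0, 0, 0)
     R1 -= 7/3·R2  ⇒  (0, 1, -4/3, 0)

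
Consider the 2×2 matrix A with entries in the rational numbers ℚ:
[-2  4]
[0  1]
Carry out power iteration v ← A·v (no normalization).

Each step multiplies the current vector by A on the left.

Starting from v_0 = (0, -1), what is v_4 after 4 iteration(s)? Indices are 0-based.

v_4 = (20, -1)

v_0 = (0, -1).
v_1 = A·v_0 = (-4, -1).
v_2 = A·v_1 = (4, -1).
v_3 = A·v_2 = (-12, -1).
v_4 = A·v_3 = (20, -1).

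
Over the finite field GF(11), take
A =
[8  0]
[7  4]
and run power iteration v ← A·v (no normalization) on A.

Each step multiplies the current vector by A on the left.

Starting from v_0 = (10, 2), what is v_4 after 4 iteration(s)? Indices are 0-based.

v_0 = (10, 2).
v_1 = A·v_0 = (3, 1).
v_2 = A·v_1 = (2, 3).
v_3 = A·v_2 = (5, 4).
v_4 = A·v_3 = (7, 7).

v_4 = (7, 7)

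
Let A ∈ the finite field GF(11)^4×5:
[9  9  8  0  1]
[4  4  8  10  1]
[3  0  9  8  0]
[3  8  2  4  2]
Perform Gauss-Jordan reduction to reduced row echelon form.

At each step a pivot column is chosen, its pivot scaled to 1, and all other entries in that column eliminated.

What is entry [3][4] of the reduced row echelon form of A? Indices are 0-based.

M[3][4] = 10

step 1: normalize row 0 (÷9) = (1, 1, 7, 0, 5)
  row 1: subtract 4×row0 = (0, 0, 2, 10, 3)
  row 2: subtract 3×row0 = (0, 8, 10, 8, 7)
  row 3: subtract 3×row0 = (0, 5, 3, 4, 9)
step 2: exchange rows 1,2
step 2: normalize row 1 (÷8) = (0, 1, 4, 1, 5)
  row 0: subtract 1×row1 = (1, 0, 3, 10, 0)
  row 3: subtract 5×row1 = (0, 0, 5, 10, 6)
step 3: normalize row 2 (÷2) = (0, 0, 1, 5, 7)
  row 0: subtract 3×row2 = (1, 0, 0, 6, 1)
  row 1: subtract 4×row2 = (0, 1, 0, 3, 10)
  row 3: subtract 5×row2 = (0, 0, 0, 7, 4)
step 4: normalize row 3 (÷7) = (0, 0, 0, 1, 10)
  row 0: subtract 6×row3 = (1, 0, 0, 0, 7)
  row 1: subtract 3×row3 = (0, 1, 0, 0, 2)
  row 2: subtract 5×row3 = (0, 0, 1, 0, 1)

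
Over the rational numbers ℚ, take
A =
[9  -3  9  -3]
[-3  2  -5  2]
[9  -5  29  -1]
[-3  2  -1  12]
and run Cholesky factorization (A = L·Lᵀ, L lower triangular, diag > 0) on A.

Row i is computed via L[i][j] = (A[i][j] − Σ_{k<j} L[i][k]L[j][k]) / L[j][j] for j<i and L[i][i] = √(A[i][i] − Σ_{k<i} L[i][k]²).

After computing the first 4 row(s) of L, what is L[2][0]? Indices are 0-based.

L[2][0] = 3

Step 1: L[0][0] = √(9) = 3.
  L[1][0] = (-3) / L[0][0] = -1.
Step 2: L[1][1] = √(1) = 1.
  L[2][0] = (9) / L[0][0] = 3.
  L[2][1] = (-2) / L[1][1] = -2.
Step 3: L[2][2] = √(16) = 4.
  L[3][0] = (-3) / L[0][0] = -1.
  L[3][1] = (1) / L[1][1] = 1.
  L[3][2] = (4) / L[2][2] = 1.
Step 4: L[3][3] = √(9) = 3.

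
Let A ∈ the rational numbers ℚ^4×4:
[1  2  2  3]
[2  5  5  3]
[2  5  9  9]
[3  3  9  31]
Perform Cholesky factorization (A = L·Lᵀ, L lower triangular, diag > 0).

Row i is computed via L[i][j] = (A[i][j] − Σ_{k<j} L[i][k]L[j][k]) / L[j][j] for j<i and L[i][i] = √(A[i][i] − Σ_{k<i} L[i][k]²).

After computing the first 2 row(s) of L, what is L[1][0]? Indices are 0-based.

Step 1: L[0][0] = √(1) = 1.
  L[1][0] = (2) / L[0][0] = 2.
Step 2: L[1][1] = √(1) = 1.

L[1][0] = 2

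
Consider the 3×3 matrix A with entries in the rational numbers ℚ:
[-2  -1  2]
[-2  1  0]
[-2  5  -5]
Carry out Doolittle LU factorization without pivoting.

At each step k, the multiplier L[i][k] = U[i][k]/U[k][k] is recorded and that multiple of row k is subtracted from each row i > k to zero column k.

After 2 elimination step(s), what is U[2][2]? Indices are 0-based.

U[2][2] = -1

[col 0] pivot -2
  R1 -= 1*R0 → (0, 2, -2)  (L[1][0] := 1)
  R2 -= 1*R0 → (0, 6, -7)  (L[2][0] := 1)
[col 1] pivot 2
  R2 -= 3*R1 → (0, 0, -1)  (L[2][1] := 3)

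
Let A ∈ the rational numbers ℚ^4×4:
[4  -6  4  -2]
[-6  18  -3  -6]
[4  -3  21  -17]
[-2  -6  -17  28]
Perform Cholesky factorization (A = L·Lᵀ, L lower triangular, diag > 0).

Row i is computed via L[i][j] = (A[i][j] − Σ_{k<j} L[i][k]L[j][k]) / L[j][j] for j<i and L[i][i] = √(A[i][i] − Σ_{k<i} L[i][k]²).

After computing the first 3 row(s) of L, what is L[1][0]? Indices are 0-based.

Step 1: L[0][0] = √(4) = 2.
  L[1][0] = (-6) / L[0][0] = -3.
Step 2: L[1][1] = √(9) = 3.
  L[2][0] = (4) / L[0][0] = 2.
  L[2][1] = (3) / L[1][1] = 1.
Step 3: L[2][2] = √(16) = 4.

L[1][0] = -3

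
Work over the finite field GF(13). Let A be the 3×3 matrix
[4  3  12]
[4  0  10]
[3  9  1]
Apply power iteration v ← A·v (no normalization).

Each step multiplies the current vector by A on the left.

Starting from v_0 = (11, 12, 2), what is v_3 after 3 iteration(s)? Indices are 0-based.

v_0 = (11, 12, 2).
v_1 = A·v_0 = (0, 12, 0).
v_2 = A·v_1 = (10, 0, 4).
v_3 = A·v_2 = (10, 2, 8).

v_3 = (10, 2, 8)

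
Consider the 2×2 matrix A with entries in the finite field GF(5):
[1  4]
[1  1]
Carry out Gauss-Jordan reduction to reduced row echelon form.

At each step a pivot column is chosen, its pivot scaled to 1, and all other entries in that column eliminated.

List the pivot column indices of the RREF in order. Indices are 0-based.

pivot columns: 0, 1

step 1: normalize row 0 (÷1) = (1, 4)
  row 1: subtract 1×row0 = (0, 2)
step 2: normalize row 1 (÷2) = (0, 1)
  row 0: subtract 4×row1 = (1, 0)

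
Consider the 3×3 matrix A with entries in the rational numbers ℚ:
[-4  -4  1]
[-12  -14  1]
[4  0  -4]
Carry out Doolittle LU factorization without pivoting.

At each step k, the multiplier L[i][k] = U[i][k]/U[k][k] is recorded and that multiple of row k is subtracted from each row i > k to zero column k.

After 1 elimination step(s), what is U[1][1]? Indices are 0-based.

k=0: U[0][0]=-4
  eliminate (1,0): mult=3, new row 1: (0, -2, -2); set L[1][0]=3
  eliminate (2,0): mult=-1, new row 2: (0, -4, -3); set L[2][0]=-1

U[1][1] = -2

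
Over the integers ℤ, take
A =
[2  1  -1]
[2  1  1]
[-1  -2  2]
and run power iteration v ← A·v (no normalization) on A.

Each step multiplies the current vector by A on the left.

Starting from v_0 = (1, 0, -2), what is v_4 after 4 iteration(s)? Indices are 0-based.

v_0 = (1, 0, -2).
v_1 = A·v_0 = (4, 0, -5).
v_2 = A·v_1 = (13, 3, -14).
v_3 = A·v_2 = (43, 15, -47).
v_4 = A·v_3 = (148, 54, -167).

v_4 = (148, 54, -167)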